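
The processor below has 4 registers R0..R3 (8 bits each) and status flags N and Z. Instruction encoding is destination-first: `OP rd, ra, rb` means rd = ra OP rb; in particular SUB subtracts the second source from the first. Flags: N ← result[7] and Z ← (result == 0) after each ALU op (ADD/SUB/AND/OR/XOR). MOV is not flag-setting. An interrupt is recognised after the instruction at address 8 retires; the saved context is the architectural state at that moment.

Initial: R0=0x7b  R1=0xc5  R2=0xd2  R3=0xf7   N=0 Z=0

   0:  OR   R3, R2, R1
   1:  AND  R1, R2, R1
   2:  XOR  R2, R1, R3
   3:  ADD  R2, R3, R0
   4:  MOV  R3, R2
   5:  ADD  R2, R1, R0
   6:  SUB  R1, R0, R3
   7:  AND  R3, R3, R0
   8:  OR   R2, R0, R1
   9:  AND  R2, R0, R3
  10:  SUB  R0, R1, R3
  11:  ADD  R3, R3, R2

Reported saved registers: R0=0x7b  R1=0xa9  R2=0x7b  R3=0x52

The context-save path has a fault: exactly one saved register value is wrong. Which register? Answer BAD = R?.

BAD = R1

after  0: R0=0x7b R1=0xc5 R2=0xd2 R3=0xd7  N=1 Z=0
after  1: R0=0x7b R1=0xc0 R2=0xd2 R3=0xd7  N=1 Z=0
after  2: R0=0x7b R1=0xc0 R2=0x17 R3=0xd7  N=0 Z=0
after  3: R0=0x7b R1=0xc0 R2=0x52 R3=0xd7  N=0 Z=0
after  4: R0=0x7b R1=0xc0 R2=0x52 R3=0x52  N=0 Z=0
after  5: R0=0x7b R1=0xc0 R2=0x3b R3=0x52  N=0 Z=0
after  6: R0=0x7b R1=0x29 R2=0x3b R3=0x52  N=0 Z=0
after  7: R0=0x7b R1=0x29 R2=0x3b R3=0x52  N=0 Z=0
after  8: R0=0x7b R1=0x29 R2=0x7b R3=0x52  N=0 Z=0
-- IRQ taken; context saved, return-PC = 9 --
mismatch: R1: reported 0xa9 vs actual 0x29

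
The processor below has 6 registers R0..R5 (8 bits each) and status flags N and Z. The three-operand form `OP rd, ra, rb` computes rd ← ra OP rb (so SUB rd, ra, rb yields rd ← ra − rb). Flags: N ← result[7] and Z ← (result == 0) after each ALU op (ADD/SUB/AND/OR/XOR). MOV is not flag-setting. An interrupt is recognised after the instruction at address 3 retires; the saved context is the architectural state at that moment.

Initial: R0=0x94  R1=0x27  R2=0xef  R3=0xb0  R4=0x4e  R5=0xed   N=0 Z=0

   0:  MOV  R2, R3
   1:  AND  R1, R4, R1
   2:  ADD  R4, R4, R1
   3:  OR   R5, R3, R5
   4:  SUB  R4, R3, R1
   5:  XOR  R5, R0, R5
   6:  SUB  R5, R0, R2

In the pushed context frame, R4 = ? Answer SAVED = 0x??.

after  0: R0=0x94 R1=0x27 R2=0xb0 R3=0xb0 R4=0x4e R5=0xed  N=0 Z=0
after  1: R0=0x94 R1=0x06 R2=0xb0 R3=0xb0 R4=0x4e R5=0xed  N=0 Z=0
after  2: R0=0x94 R1=0x06 R2=0xb0 R3=0xb0 R4=0x54 R5=0xed  N=0 Z=0
after  3: R0=0x94 R1=0x06 R2=0xb0 R3=0xb0 R4=0x54 R5=0xfd  N=1 Z=0
-- IRQ taken; context saved, return-PC = 4 --

SAVED = 0x54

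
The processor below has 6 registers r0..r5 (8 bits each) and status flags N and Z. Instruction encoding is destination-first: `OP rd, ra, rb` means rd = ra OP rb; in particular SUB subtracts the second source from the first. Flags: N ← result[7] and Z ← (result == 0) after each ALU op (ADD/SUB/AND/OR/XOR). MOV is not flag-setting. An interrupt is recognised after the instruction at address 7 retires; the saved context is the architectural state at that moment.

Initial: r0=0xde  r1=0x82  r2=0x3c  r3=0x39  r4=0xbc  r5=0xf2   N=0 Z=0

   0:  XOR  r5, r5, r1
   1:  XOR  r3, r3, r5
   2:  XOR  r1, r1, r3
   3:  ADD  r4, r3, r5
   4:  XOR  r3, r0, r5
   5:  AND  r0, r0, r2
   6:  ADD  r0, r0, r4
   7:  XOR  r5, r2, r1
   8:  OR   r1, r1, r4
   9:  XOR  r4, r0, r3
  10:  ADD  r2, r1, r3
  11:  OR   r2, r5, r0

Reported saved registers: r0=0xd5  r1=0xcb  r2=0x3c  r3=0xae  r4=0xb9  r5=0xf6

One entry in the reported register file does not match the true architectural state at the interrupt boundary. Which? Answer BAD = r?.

BAD = r5

after  0: r0=0xde r1=0x82 r2=0x3c r3=0x39 r4=0xbc r5=0x70  N=0 Z=0
after  1: r0=0xde r1=0x82 r2=0x3c r3=0x49 r4=0xbc r5=0x70  N=0 Z=0
after  2: r0=0xde r1=0xcb r2=0x3c r3=0x49 r4=0xbc r5=0x70  N=1 Z=0
after  3: r0=0xde r1=0xcb r2=0x3c r3=0x49 r4=0xb9 r5=0x70  N=1 Z=0
after  4: r0=0xde r1=0xcb r2=0x3c r3=0xae r4=0xb9 r5=0x70  N=1 Z=0
after  5: r0=0x1c r1=0xcb r2=0x3c r3=0xae r4=0xb9 r5=0x70  N=0 Z=0
after  6: r0=0xd5 r1=0xcb r2=0x3c r3=0xae r4=0xb9 r5=0x70  N=1 Z=0
after  7: r0=0xd5 r1=0xcb r2=0x3c r3=0xae r4=0xb9 r5=0xf7  N=1 Z=0
-- IRQ taken; context saved, return-PC = 8 --
mismatch: r5: reported 0xf6 vs actual 0xf7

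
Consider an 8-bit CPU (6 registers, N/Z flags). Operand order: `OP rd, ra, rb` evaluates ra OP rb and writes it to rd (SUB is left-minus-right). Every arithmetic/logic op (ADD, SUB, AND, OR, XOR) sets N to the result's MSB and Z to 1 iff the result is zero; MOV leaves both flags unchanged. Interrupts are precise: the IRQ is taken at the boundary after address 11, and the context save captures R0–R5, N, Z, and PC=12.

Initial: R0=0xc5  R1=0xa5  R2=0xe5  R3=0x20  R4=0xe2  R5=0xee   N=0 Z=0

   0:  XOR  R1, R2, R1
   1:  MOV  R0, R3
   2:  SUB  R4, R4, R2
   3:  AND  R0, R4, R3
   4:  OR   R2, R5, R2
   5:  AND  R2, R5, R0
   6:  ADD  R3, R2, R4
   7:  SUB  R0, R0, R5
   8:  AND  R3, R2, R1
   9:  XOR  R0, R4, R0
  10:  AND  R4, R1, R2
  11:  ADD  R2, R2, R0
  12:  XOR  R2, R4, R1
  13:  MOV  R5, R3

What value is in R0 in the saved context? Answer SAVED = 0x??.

after  0: R0=0xc5 R1=0x40 R2=0xe5 R3=0x20 R4=0xe2 R5=0xee  N=0 Z=0
after  1: R0=0x20 R1=0x40 R2=0xe5 R3=0x20 R4=0xe2 R5=0xee  N=0 Z=0
after  2: R0=0x20 R1=0x40 R2=0xe5 R3=0x20 R4=0xfd R5=0xee  N=1 Z=0
after  3: R0=0x20 R1=0x40 R2=0xe5 R3=0x20 R4=0xfd R5=0xee  N=0 Z=0
after  4: R0=0x20 R1=0x40 R2=0xef R3=0x20 R4=0xfd R5=0xee  N=1 Z=0
after  5: R0=0x20 R1=0x40 R2=0x20 R3=0x20 R4=0xfd R5=0xee  N=0 Z=0
after  6: R0=0x20 R1=0x40 R2=0x20 R3=0x1d R4=0xfd R5=0xee  N=0 Z=0
after  7: R0=0x32 R1=0x40 R2=0x20 R3=0x1d R4=0xfd R5=0xee  N=0 Z=0
after  8: R0=0x32 R1=0x40 R2=0x20 R3=0x00 R4=0xfd R5=0xee  N=0 Z=1
after  9: R0=0xcf R1=0x40 R2=0x20 R3=0x00 R4=0xfd R5=0xee  N=1 Z=0
after 10: R0=0xcf R1=0x40 R2=0x20 R3=0x00 R4=0x00 R5=0xee  N=0 Z=1
after 11: R0=0xcf R1=0x40 R2=0xef R3=0x00 R4=0x00 R5=0xee  N=1 Z=0
-- IRQ taken; context saved, return-PC = 12 --

SAVED = 0xcf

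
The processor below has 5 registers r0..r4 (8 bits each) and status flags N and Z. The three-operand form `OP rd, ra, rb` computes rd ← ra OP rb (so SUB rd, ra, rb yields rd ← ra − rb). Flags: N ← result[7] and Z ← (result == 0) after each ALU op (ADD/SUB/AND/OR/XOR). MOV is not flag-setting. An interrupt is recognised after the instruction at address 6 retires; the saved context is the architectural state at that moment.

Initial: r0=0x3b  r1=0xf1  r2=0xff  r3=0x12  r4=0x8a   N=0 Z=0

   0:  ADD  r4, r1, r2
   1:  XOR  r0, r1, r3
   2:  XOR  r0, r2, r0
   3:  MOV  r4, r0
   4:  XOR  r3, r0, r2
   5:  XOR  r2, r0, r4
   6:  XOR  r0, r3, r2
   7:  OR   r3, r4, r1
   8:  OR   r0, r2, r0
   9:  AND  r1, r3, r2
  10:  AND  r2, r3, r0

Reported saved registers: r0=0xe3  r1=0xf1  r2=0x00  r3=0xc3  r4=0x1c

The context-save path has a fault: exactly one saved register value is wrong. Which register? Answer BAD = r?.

after  0: r0=0x3b r1=0xf1 r2=0xff r3=0x12 r4=0xf0  N=1 Z=0
after  1: r0=0xe3 r1=0xf1 r2=0xff r3=0x12 r4=0xf0  N=1 Z=0
after  2: r0=0x1c r1=0xf1 r2=0xff r3=0x12 r4=0xf0  N=0 Z=0
after  3: r0=0x1c r1=0xf1 r2=0xff r3=0x12 r4=0x1c  N=0 Z=0
after  4: r0=0x1c r1=0xf1 r2=0xff r3=0xe3 r4=0x1c  N=1 Z=0
after  5: r0=0x1c r1=0xf1 r2=0x00 r3=0xe3 r4=0x1c  N=0 Z=1
after  6: r0=0xe3 r1=0xf1 r2=0x00 r3=0xe3 r4=0x1c  N=1 Z=0
-- IRQ taken; context saved, return-PC = 7 --
mismatch: r3: reported 0xc3 vs actual 0xe3

BAD = r3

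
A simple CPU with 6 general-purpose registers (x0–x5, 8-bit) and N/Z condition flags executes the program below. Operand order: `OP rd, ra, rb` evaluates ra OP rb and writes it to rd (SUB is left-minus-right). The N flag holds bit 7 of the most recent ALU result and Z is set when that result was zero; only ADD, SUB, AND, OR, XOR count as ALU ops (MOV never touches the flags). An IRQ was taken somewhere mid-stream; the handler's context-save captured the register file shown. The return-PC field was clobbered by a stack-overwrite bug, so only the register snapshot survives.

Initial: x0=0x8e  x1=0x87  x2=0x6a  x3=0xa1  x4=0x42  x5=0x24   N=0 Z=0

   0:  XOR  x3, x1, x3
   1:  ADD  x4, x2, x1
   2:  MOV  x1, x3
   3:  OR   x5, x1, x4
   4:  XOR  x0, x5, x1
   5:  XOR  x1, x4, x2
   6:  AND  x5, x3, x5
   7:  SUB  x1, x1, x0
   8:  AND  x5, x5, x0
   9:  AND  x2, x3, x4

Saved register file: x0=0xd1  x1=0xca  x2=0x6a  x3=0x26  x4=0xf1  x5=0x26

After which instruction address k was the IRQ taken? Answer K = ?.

after  0: x0=0x8e x1=0x87 x2=0x6a x3=0x26 x4=0x42 x5=0x24  N=0 Z=0
after  1: x0=0x8e x1=0x87 x2=0x6a x3=0x26 x4=0xf1 x5=0x24  N=1 Z=0
after  2: x0=0x8e x1=0x26 x2=0x6a x3=0x26 x4=0xf1 x5=0x24  N=1 Z=0
after  3: x0=0x8e x1=0x26 x2=0x6a x3=0x26 x4=0xf1 x5=0xf7  N=1 Z=0
after  4: x0=0xd1 x1=0x26 x2=0x6a x3=0x26 x4=0xf1 x5=0xf7  N=1 Z=0
after  5: x0=0xd1 x1=0x9b x2=0x6a x3=0x26 x4=0xf1 x5=0xf7  N=1 Z=0
after  6: x0=0xd1 x1=0x9b x2=0x6a x3=0x26 x4=0xf1 x5=0x26  N=0 Z=0
after  7: x0=0xd1 x1=0xca x2=0x6a x3=0x26 x4=0xf1 x5=0x26  N=1 Z=0
-- IRQ taken; context saved, return-PC = 8 --

K = 7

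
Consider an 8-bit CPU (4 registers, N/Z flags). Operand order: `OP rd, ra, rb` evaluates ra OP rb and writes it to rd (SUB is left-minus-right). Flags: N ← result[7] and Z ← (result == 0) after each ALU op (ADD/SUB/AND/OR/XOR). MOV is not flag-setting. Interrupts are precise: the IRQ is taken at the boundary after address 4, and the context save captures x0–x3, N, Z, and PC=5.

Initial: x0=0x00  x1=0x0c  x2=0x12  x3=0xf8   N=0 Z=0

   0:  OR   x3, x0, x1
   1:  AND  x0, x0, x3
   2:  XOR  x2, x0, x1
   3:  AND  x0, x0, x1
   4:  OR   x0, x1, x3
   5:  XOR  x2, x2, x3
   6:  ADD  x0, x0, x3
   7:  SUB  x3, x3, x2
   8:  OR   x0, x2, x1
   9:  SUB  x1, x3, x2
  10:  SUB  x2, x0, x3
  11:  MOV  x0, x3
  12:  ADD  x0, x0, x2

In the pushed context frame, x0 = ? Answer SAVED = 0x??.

after  0: x0=0x00 x1=0x0c x2=0x12 x3=0x0c  N=0 Z=0
after  1: x0=0x00 x1=0x0c x2=0x12 x3=0x0c  N=0 Z=1
after  2: x0=0x00 x1=0x0c x2=0x0c x3=0x0c  N=0 Z=0
after  3: x0=0x00 x1=0x0c x2=0x0c x3=0x0c  N=0 Z=1
after  4: x0=0x0c x1=0x0c x2=0x0c x3=0x0c  N=0 Z=0
-- IRQ taken; context saved, return-PC = 5 --

SAVED = 0x0c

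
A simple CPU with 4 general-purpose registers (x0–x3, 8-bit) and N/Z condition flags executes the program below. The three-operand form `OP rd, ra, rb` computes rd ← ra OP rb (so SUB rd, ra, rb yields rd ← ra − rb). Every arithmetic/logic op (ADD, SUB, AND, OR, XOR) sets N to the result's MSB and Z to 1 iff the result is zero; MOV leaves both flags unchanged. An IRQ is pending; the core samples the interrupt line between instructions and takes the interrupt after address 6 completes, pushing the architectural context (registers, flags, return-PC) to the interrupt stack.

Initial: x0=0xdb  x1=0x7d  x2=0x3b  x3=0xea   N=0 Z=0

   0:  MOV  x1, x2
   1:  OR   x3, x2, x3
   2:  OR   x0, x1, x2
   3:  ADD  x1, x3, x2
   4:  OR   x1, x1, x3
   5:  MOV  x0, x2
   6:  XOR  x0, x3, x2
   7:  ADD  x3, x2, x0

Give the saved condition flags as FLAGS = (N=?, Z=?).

after  0: x0=0xdb x1=0x3b x2=0x3b x3=0xea  N=0 Z=0
after  1: x0=0xdb x1=0x3b x2=0x3b x3=0xfb  N=1 Z=0
after  2: x0=0x3b x1=0x3b x2=0x3b x3=0xfb  N=0 Z=0
after  3: x0=0x3b x1=0x36 x2=0x3b x3=0xfb  N=0 Z=0
after  4: x0=0x3b x1=0xff x2=0x3b x3=0xfb  N=1 Z=0
after  5: x0=0x3b x1=0xff x2=0x3b x3=0xfb  N=1 Z=0
after  6: x0=0xc0 x1=0xff x2=0x3b x3=0xfb  N=1 Z=0
-- IRQ taken; context saved, return-PC = 7 --

FLAGS = (N=1, Z=0)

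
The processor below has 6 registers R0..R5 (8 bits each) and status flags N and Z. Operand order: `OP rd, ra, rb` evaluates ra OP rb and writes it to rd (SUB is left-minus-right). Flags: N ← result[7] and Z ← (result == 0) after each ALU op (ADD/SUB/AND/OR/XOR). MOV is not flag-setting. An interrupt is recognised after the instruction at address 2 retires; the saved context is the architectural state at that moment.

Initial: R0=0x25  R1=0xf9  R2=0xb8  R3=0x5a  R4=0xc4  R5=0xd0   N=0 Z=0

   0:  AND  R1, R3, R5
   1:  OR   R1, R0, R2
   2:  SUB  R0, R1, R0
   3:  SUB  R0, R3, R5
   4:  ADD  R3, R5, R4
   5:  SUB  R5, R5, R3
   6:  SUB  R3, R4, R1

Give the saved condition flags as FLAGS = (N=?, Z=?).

FLAGS = (N=1, Z=0)

after  0: R0=0x25 R1=0x50 R2=0xb8 R3=0x5a R4=0xc4 R5=0xd0  N=0 Z=0
after  1: R0=0x25 R1=0xbd R2=0xb8 R3=0x5a R4=0xc4 R5=0xd0  N=1 Z=0
after  2: R0=0x98 R1=0xbd R2=0xb8 R3=0x5a R4=0xc4 R5=0xd0  N=1 Z=0
-- IRQ taken; context saved, return-PC = 3 --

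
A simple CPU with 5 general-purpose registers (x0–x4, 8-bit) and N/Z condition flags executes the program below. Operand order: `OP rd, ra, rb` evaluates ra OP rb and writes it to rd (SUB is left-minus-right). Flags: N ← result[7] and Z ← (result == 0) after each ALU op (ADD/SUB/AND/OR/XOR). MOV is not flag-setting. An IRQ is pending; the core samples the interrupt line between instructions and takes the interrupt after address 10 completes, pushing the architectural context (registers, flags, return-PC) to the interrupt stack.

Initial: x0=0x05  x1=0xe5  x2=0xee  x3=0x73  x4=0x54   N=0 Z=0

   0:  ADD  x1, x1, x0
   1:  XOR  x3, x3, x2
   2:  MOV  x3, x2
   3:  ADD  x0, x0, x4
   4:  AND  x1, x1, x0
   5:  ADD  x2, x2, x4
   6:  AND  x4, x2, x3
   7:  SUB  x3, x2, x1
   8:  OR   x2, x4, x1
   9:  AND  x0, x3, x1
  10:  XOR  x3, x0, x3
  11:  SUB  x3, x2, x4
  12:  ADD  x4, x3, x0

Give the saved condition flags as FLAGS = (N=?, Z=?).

after  0: x0=0x05 x1=0xea x2=0xee x3=0x73 x4=0x54  N=1 Z=0
after  1: x0=0x05 x1=0xea x2=0xee x3=0x9d x4=0x54  N=1 Z=0
after  2: x0=0x05 x1=0xea x2=0xee x3=0xee x4=0x54  N=1 Z=0
after  3: x0=0x59 x1=0xea x2=0xee x3=0xee x4=0x54  N=0 Z=0
after  4: x0=0x59 x1=0x48 x2=0xee x3=0xee x4=0x54  N=0 Z=0
after  5: x0=0x59 x1=0x48 x2=0x42 x3=0xee x4=0x54  N=0 Z=0
after  6: x0=0x59 x1=0x48 x2=0x42 x3=0xee x4=0x42  N=0 Z=0
after  7: x0=0x59 x1=0x48 x2=0x42 x3=0xfa x4=0x42  N=1 Z=0
after  8: x0=0x59 x1=0x48 x2=0x4a x3=0xfa x4=0x42  N=0 Z=0
after  9: x0=0x48 x1=0x48 x2=0x4a x3=0xfa x4=0x42  N=0 Z=0
after 10: x0=0x48 x1=0x48 x2=0x4a x3=0xb2 x4=0x42  N=1 Z=0
-- IRQ taken; context saved, return-PC = 11 --

FLAGS = (N=1, Z=0)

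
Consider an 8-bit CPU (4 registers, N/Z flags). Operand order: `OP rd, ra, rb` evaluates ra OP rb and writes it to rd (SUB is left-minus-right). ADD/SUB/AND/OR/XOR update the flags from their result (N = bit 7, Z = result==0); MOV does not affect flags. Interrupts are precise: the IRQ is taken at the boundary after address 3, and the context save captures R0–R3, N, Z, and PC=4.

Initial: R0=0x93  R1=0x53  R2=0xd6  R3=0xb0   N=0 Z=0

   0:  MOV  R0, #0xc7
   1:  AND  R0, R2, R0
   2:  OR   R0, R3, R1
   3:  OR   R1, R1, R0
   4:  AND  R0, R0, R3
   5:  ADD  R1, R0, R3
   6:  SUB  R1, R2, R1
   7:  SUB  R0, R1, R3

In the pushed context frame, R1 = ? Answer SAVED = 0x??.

after  0: R0=0xc7 R1=0x53 R2=0xd6 R3=0xb0  N=0 Z=0
after  1: R0=0xc6 R1=0x53 R2=0xd6 R3=0xb0  N=1 Z=0
after  2: R0=0xf3 R1=0x53 R2=0xd6 R3=0xb0  N=1 Z=0
after  3: R0=0xf3 R1=0xf3 R2=0xd6 R3=0xb0  N=1 Z=0
-- IRQ taken; context saved, return-PC = 4 --

SAVED = 0xf3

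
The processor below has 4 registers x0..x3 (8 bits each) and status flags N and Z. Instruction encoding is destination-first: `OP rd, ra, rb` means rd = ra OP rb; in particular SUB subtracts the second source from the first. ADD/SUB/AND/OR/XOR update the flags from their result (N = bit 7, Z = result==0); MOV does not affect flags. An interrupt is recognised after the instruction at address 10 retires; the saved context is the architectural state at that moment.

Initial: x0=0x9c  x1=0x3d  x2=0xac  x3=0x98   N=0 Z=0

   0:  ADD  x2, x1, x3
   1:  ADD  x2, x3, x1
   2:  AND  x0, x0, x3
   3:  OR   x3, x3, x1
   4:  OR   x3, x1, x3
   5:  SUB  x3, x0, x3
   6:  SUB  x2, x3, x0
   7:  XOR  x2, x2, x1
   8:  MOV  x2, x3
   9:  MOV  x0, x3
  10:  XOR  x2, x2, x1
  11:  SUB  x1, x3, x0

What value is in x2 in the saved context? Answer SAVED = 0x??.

after  0: x0=0x9c x1=0x3d x2=0xd5 x3=0x98  N=1 Z=0
after  1: x0=0x9c x1=0x3d x2=0xd5 x3=0x98  N=1 Z=0
after  2: x0=0x98 x1=0x3d x2=0xd5 x3=0x98  N=1 Z=0
after  3: x0=0x98 x1=0x3d x2=0xd5 x3=0xbd  N=1 Z=0
after  4: x0=0x98 x1=0x3d x2=0xd5 x3=0xbd  N=1 Z=0
after  5: x0=0x98 x1=0x3d x2=0xd5 x3=0xdb  N=1 Z=0
after  6: x0=0x98 x1=0x3d x2=0x43 x3=0xdb  N=0 Z=0
after  7: x0=0x98 x1=0x3d x2=0x7e x3=0xdb  N=0 Z=0
after  8: x0=0x98 x1=0x3d x2=0xdb x3=0xdb  N=0 Z=0
after  9: x0=0xdb x1=0x3d x2=0xdb x3=0xdb  N=0 Z=0
after 10: x0=0xdb x1=0x3d x2=0xe6 x3=0xdb  N=1 Z=0
-- IRQ taken; context saved, return-PC = 11 --

SAVED = 0xe6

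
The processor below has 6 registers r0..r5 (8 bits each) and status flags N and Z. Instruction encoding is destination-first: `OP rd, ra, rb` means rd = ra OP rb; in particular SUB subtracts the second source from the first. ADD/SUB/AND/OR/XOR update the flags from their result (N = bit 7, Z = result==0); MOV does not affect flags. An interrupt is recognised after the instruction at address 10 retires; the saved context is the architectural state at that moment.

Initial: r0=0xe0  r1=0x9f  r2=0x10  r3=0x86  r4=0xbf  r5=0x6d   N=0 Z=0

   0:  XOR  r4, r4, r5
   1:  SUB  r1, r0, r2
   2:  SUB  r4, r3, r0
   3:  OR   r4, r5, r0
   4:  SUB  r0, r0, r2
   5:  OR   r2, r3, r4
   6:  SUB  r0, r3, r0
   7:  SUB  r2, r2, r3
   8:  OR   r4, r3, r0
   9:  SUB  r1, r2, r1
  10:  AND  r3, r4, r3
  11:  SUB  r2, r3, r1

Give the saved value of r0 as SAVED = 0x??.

SAVED = 0xb6

after  0: r0=0xe0 r1=0x9f r2=0x10 r3=0x86 r4=0xd2 r5=0x6d  N=1 Z=0
after  1: r0=0xe0 r1=0xd0 r2=0x10 r3=0x86 r4=0xd2 r5=0x6d  N=1 Z=0
after  2: r0=0xe0 r1=0xd0 r2=0x10 r3=0x86 r4=0xa6 r5=0x6d  N=1 Z=0
after  3: r0=0xe0 r1=0xd0 r2=0x10 r3=0x86 r4=0xed r5=0x6d  N=1 Z=0
after  4: r0=0xd0 r1=0xd0 r2=0x10 r3=0x86 r4=0xed r5=0x6d  N=1 Z=0
after  5: r0=0xd0 r1=0xd0 r2=0xef r3=0x86 r4=0xed r5=0x6d  N=1 Z=0
after  6: r0=0xb6 r1=0xd0 r2=0xef r3=0x86 r4=0xed r5=0x6d  N=1 Z=0
after  7: r0=0xb6 r1=0xd0 r2=0x69 r3=0x86 r4=0xed r5=0x6d  N=0 Z=0
after  8: r0=0xb6 r1=0xd0 r2=0x69 r3=0x86 r4=0xb6 r5=0x6d  N=1 Z=0
after  9: r0=0xb6 r1=0x99 r2=0x69 r3=0x86 r4=0xb6 r5=0x6d  N=1 Z=0
after 10: r0=0xb6 r1=0x99 r2=0x69 r3=0x86 r4=0xb6 r5=0x6d  N=1 Z=0
-- IRQ taken; context saved, return-PC = 11 --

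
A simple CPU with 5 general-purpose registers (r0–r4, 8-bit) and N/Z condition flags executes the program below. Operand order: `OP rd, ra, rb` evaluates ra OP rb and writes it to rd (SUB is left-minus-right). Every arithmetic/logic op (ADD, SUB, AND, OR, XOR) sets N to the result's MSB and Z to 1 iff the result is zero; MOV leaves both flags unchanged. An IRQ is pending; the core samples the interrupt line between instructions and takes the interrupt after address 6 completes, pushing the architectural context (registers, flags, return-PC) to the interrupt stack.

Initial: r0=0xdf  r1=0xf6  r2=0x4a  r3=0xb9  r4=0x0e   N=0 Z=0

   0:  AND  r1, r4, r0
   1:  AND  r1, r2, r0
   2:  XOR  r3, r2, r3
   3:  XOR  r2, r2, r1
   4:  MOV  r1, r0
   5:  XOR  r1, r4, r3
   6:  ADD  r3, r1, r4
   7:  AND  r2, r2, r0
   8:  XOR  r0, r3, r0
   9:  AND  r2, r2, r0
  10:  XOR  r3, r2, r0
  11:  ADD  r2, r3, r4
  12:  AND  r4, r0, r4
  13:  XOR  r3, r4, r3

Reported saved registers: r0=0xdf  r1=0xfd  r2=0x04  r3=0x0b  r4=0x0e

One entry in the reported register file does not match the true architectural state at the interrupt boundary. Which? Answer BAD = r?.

after  0: r0=0xdf r1=0x0e r2=0x4a r3=0xb9 r4=0x0e  N=0 Z=0
after  1: r0=0xdf r1=0x4a r2=0x4a r3=0xb9 r4=0x0e  N=0 Z=0
after  2: r0=0xdf r1=0x4a r2=0x4a r3=0xf3 r4=0x0e  N=1 Z=0
after  3: r0=0xdf r1=0x4a r2=0x00 r3=0xf3 r4=0x0e  N=0 Z=1
after  4: r0=0xdf r1=0xdf r2=0x00 r3=0xf3 r4=0x0e  N=0 Z=1
after  5: r0=0xdf r1=0xfd r2=0x00 r3=0xf3 r4=0x0e  N=1 Z=0
after  6: r0=0xdf r1=0xfd r2=0x00 r3=0x0b r4=0x0e  N=0 Z=0
-- IRQ taken; context saved, return-PC = 7 --
mismatch: r2: reported 0x04 vs actual 0x00

BAD = r2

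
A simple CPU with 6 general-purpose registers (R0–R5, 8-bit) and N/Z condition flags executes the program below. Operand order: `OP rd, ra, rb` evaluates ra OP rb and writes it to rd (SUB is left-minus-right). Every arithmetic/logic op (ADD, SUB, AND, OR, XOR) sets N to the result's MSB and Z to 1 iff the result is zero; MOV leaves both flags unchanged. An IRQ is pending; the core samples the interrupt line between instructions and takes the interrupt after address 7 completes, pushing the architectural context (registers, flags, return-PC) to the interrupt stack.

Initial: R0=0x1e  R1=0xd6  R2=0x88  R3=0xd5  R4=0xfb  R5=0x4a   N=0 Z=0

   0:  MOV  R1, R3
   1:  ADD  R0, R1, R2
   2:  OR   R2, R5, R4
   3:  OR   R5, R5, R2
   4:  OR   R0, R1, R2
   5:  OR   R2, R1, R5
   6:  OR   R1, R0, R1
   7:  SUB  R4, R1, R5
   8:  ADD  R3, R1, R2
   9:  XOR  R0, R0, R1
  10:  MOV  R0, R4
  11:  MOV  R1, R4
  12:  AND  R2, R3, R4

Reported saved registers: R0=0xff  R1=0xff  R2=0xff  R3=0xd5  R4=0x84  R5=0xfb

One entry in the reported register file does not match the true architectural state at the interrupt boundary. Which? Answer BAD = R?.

BAD = R4

after  0: R0=0x1e R1=0xd5 R2=0x88 R3=0xd5 R4=0xfb R5=0x4a  N=0 Z=0
after  1: R0=0x5d R1=0xd5 R2=0x88 R3=0xd5 R4=0xfb R5=0x4a  N=0 Z=0
after  2: R0=0x5d R1=0xd5 R2=0xfb R3=0xd5 R4=0xfb R5=0x4a  N=1 Z=0
after  3: R0=0x5d R1=0xd5 R2=0xfb R3=0xd5 R4=0xfb R5=0xfb  N=1 Z=0
after  4: R0=0xff R1=0xd5 R2=0xfb R3=0xd5 R4=0xfb R5=0xfb  N=1 Z=0
after  5: R0=0xff R1=0xd5 R2=0xff R3=0xd5 R4=0xfb R5=0xfb  N=1 Z=0
after  6: R0=0xff R1=0xff R2=0xff R3=0xd5 R4=0xfb R5=0xfb  N=1 Z=0
after  7: R0=0xff R1=0xff R2=0xff R3=0xd5 R4=0x04 R5=0xfb  N=0 Z=0
-- IRQ taken; context saved, return-PC = 8 --
mismatch: R4: reported 0x84 vs actual 0x04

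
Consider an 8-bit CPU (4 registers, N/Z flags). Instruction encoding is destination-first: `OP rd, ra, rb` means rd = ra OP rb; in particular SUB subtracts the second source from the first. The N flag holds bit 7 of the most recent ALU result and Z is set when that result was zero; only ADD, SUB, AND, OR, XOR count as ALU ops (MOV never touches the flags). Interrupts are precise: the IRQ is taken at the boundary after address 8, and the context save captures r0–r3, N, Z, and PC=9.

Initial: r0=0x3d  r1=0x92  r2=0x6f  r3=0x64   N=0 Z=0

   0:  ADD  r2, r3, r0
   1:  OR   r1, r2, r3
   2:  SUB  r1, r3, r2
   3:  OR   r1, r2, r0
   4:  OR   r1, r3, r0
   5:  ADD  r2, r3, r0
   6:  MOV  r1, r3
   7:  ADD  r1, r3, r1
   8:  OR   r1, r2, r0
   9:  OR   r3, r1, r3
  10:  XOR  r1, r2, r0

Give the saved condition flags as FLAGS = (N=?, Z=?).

FLAGS = (N=1, Z=0)

after  0: r0=0x3d r1=0x92 r2=0xa1 r3=0x64  N=1 Z=0
after  1: r0=0x3d r1=0xe5 r2=0xa1 r3=0x64  N=1 Z=0
after  2: r0=0x3d r1=0xc3 r2=0xa1 r3=0x64  N=1 Z=0
after  3: r0=0x3d r1=0xbd r2=0xa1 r3=0x64  N=1 Z=0
after  4: r0=0x3d r1=0x7d r2=0xa1 r3=0x64  N=0 Z=0
after  5: r0=0x3d r1=0x7d r2=0xa1 r3=0x64  N=1 Z=0
after  6: r0=0x3d r1=0x64 r2=0xa1 r3=0x64  N=1 Z=0
after  7: r0=0x3d r1=0xc8 r2=0xa1 r3=0x64  N=1 Z=0
after  8: r0=0x3d r1=0xbd r2=0xa1 r3=0x64  N=1 Z=0
-- IRQ taken; context saved, return-PC = 9 --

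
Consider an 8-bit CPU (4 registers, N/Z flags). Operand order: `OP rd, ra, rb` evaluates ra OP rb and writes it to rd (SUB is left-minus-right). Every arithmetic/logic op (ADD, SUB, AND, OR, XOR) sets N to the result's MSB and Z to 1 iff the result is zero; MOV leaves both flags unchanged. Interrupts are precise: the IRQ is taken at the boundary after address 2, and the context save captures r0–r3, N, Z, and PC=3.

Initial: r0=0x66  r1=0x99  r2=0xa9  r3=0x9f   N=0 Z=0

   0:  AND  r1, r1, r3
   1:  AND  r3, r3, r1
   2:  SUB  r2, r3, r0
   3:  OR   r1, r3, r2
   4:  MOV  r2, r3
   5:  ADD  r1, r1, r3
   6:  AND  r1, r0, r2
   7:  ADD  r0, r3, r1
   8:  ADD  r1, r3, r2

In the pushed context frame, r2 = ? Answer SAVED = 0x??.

SAVED = 0x33

after  0: r0=0x66 r1=0x99 r2=0xa9 r3=0x9f  N=1 Z=0
after  1: r0=0x66 r1=0x99 r2=0xa9 r3=0x99  N=1 Z=0
after  2: r0=0x66 r1=0x99 r2=0x33 r3=0x99  N=0 Z=0
-- IRQ taken; context saved, return-PC = 3 --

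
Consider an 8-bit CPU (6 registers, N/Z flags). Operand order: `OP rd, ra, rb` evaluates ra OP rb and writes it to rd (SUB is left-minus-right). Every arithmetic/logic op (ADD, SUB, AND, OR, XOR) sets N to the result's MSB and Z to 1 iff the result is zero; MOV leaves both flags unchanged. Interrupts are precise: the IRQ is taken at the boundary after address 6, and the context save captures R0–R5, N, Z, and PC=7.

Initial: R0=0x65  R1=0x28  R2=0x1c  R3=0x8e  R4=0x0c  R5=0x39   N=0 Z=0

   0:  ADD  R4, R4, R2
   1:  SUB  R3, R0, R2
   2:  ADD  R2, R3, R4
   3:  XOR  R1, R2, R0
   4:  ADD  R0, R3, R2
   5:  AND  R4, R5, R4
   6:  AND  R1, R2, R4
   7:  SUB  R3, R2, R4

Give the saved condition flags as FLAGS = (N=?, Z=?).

after  0: R0=0x65 R1=0x28 R2=0x1c R3=0x8e R4=0x28 R5=0x39  N=0 Z=0
after  1: R0=0x65 R1=0x28 R2=0x1c R3=0x49 R4=0x28 R5=0x39  N=0 Z=0
after  2: R0=0x65 R1=0x28 R2=0x71 R3=0x49 R4=0x28 R5=0x39  N=0 Z=0
after  3: R0=0x65 R1=0x14 R2=0x71 R3=0x49 R4=0x28 R5=0x39  N=0 Z=0
after  4: R0=0xba R1=0x14 R2=0x71 R3=0x49 R4=0x28 R5=0x39  N=1 Z=0
after  5: R0=0xba R1=0x14 R2=0x71 R3=0x49 R4=0x28 R5=0x39  N=0 Z=0
after  6: R0=0xba R1=0x20 R2=0x71 R3=0x49 R4=0x28 R5=0x39  N=0 Z=0
-- IRQ taken; context saved, return-PC = 7 --

FLAGS = (N=0, Z=0)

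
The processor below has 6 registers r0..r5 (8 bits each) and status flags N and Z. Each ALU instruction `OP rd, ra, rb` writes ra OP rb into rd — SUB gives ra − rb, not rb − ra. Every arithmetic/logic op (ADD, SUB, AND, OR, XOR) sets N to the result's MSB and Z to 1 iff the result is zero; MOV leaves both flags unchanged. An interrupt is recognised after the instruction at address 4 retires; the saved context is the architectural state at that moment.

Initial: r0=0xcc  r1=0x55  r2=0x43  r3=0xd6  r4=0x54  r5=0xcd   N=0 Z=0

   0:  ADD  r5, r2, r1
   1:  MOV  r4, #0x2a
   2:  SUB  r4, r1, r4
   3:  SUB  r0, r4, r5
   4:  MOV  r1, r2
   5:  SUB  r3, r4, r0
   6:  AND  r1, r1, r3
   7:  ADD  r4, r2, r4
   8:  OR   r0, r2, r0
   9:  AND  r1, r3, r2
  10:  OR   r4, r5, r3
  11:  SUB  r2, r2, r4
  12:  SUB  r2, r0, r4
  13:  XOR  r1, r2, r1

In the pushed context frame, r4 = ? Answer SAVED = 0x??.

after  0: r0=0xcc r1=0x55 r2=0x43 r3=0xd6 r4=0x54 r5=0x98  N=1 Z=0
after  1: r0=0xcc r1=0x55 r2=0x43 r3=0xd6 r4=0x2a r5=0x98  N=1 Z=0
after  2: r0=0xcc r1=0x55 r2=0x43 r3=0xd6 r4=0x2b r5=0x98  N=0 Z=0
after  3: r0=0x93 r1=0x55 r2=0x43 r3=0xd6 r4=0x2b r5=0x98  N=1 Z=0
after  4: r0=0x93 r1=0x43 r2=0x43 r3=0xd6 r4=0x2b r5=0x98  N=1 Z=0
-- IRQ taken; context saved, return-PC = 5 --

SAVED = 0x2b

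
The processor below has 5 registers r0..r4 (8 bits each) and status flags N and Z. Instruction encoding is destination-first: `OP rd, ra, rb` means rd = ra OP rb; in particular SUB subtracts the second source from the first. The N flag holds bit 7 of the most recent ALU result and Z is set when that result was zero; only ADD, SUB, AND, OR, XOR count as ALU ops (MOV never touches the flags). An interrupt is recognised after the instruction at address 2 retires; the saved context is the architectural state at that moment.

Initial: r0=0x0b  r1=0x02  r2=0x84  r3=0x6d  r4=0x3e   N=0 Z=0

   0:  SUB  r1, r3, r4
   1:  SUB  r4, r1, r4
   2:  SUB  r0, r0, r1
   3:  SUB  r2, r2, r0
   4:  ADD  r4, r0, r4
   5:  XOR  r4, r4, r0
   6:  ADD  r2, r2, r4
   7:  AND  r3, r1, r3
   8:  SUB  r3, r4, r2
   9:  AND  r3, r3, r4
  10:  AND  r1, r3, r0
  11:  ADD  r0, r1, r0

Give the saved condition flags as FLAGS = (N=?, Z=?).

FLAGS = (N=1, Z=0)

after  0: r0=0x0b r1=0x2f r2=0x84 r3=0x6d r4=0x3e  N=0 Z=0
after  1: r0=0x0b r1=0x2f r2=0x84 r3=0x6d r4=0xf1  N=1 Z=0
after  2: r0=0xdc r1=0x2f r2=0x84 r3=0x6d r4=0xf1  N=1 Z=0
-- IRQ taken; context saved, return-PC = 3 --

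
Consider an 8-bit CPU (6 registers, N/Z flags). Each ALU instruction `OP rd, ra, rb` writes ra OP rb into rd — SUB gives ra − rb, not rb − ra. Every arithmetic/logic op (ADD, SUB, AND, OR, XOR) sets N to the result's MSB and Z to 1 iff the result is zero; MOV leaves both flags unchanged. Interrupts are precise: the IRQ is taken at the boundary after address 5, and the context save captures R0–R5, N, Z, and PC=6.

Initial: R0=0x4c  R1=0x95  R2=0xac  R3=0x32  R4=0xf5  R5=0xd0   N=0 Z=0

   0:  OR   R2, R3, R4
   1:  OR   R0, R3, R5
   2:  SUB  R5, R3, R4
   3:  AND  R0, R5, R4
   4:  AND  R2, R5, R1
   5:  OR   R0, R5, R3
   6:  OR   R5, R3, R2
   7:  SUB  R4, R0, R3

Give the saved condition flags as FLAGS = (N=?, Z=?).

after  0: R0=0x4c R1=0x95 R2=0xf7 R3=0x32 R4=0xf5 R5=0xd0  N=1 Z=0
after  1: R0=0xf2 R1=0x95 R2=0xf7 R3=0x32 R4=0xf5 R5=0xd0  N=1 Z=0
after  2: R0=0xf2 R1=0x95 R2=0xf7 R3=0x32 R4=0xf5 R5=0x3d  N=0 Z=0
after  3: R0=0x35 R1=0x95 R2=0xf7 R3=0x32 R4=0xf5 R5=0x3d  N=0 Z=0
after  4: R0=0x35 R1=0x95 R2=0x15 R3=0x32 R4=0xf5 R5=0x3d  N=0 Z=0
after  5: R0=0x3f R1=0x95 R2=0x15 R3=0x32 R4=0xf5 R5=0x3d  N=0 Z=0
-- IRQ taken; context saved, return-PC = 6 --

FLAGS = (N=0, Z=0)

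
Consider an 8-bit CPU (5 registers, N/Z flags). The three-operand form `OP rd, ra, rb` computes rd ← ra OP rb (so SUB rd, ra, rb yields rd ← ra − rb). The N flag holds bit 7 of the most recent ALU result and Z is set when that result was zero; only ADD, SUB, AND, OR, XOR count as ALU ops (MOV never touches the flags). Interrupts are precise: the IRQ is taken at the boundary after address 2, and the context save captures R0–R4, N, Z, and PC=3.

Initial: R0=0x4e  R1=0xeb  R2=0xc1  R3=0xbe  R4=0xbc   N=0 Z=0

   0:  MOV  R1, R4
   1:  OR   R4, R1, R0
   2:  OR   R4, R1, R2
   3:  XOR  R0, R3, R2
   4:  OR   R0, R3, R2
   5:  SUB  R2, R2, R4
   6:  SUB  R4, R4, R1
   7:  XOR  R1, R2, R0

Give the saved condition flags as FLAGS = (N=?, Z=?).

FLAGS = (N=1, Z=0)

after  0: R0=0x4e R1=0xbc R2=0xc1 R3=0xbe R4=0xbc  N=0 Z=0
after  1: R0=0x4e R1=0xbc R2=0xc1 R3=0xbe R4=0xfe  N=1 Z=0
after  2: R0=0x4e R1=0xbc R2=0xc1 R3=0xbe R4=0xfd  N=1 Z=0
-- IRQ taken; context saved, return-PC = 3 --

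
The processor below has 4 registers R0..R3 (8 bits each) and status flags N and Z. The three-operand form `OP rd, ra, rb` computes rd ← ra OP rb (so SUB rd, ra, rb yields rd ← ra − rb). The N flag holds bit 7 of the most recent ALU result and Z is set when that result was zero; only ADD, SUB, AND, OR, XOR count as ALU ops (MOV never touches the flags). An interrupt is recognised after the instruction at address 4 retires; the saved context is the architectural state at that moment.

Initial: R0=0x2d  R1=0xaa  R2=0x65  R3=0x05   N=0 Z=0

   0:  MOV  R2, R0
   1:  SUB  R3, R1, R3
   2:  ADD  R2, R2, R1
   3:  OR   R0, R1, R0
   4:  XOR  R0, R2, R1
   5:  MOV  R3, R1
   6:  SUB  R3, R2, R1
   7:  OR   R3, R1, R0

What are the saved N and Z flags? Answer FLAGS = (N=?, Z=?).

FLAGS = (N=0, Z=0)

after  0: R0=0x2d R1=0xaa R2=0x2d R3=0x05  N=0 Z=0
after  1: R0=0x2d R1=0xaa R2=0x2d R3=0xa5  N=1 Z=0
after  2: R0=0x2d R1=0xaa R2=0xd7 R3=0xa5  N=1 Z=0
after  3: R0=0xaf R1=0xaa R2=0xd7 R3=0xa5  N=1 Z=0
after  4: R0=0x7d R1=0xaa R2=0xd7 R3=0xa5  N=0 Z=0
-- IRQ taken; context saved, return-PC = 5 --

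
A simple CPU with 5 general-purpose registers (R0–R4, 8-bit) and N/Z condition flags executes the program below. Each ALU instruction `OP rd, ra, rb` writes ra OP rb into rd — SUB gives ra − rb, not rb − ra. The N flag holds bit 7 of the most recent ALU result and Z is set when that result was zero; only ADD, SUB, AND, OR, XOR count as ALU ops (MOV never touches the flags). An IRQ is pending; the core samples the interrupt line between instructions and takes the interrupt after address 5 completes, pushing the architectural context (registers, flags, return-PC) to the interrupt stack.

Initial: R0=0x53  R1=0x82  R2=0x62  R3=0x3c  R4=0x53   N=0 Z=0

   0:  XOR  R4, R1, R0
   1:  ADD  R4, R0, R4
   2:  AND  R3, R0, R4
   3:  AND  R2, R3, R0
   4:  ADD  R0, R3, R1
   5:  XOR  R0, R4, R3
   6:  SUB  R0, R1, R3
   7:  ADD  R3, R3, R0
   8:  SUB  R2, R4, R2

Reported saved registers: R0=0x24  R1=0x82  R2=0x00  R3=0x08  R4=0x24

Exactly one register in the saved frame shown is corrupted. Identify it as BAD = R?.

after  0: R0=0x53 R1=0x82 R2=0x62 R3=0x3c R4=0xd1  N=1 Z=0
after  1: R0=0x53 R1=0x82 R2=0x62 R3=0x3c R4=0x24  N=0 Z=0
after  2: R0=0x53 R1=0x82 R2=0x62 R3=0x00 R4=0x24  N=0 Z=1
after  3: R0=0x53 R1=0x82 R2=0x00 R3=0x00 R4=0x24  N=0 Z=1
after  4: R0=0x82 R1=0x82 R2=0x00 R3=0x00 R4=0x24  N=1 Z=0
after  5: R0=0x24 R1=0x82 R2=0x00 R3=0x00 R4=0x24  N=0 Z=0
-- IRQ taken; context saved, return-PC = 6 --
mismatch: R3: reported 0x08 vs actual 0x00

BAD = R3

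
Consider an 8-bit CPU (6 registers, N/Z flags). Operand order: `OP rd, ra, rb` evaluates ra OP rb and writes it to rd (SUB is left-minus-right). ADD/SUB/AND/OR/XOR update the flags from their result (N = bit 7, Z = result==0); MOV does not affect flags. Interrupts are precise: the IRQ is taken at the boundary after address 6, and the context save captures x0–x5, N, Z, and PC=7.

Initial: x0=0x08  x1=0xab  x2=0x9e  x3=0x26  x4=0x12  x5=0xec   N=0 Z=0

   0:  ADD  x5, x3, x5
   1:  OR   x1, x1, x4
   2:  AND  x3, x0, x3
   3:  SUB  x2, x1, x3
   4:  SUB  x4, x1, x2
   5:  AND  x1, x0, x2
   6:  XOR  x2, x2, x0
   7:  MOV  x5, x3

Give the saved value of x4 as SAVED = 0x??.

after  0: x0=0x08 x1=0xab x2=0x9e x3=0x26 x4=0x12 x5=0x12  N=0 Z=0
after  1: x0=0x08 x1=0xbb x2=0x9e x3=0x26 x4=0x12 x5=0x12  N=1 Z=0
after  2: x0=0x08 x1=0xbb x2=0x9e x3=0x00 x4=0x12 x5=0x12  N=0 Z=1
after  3: x0=0x08 x1=0xbb x2=0xbb x3=0x00 x4=0x12 x5=0x12  N=1 Z=0
after  4: x0=0x08 x1=0xbb x2=0xbb x3=0x00 x4=0x00 x5=0x12  N=0 Z=1
after  5: x0=0x08 x1=0x08 x2=0xbb x3=0x00 x4=0x00 x5=0x12  N=0 Z=0
after  6: x0=0x08 x1=0x08 x2=0xb3 x3=0x00 x4=0x00 x5=0x12  N=1 Z=0
-- IRQ taken; context saved, return-PC = 7 --

SAVED = 0x00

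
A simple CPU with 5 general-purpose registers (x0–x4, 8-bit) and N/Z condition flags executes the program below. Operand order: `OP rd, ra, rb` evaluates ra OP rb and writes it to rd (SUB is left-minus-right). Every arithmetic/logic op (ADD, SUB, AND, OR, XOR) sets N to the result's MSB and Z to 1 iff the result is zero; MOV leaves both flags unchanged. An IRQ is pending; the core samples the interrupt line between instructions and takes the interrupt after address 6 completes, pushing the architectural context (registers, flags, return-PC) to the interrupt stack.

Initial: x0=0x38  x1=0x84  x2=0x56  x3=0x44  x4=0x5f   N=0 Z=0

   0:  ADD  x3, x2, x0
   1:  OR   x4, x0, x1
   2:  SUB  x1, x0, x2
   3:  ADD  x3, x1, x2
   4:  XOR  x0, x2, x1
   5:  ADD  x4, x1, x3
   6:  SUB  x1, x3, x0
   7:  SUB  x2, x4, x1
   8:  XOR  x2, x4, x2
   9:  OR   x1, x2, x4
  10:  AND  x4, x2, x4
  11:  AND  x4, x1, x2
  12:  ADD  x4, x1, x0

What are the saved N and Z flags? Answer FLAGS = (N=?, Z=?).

after  0: x0=0x38 x1=0x84 x2=0x56 x3=0x8e x4=0x5f  N=1 Z=0
after  1: x0=0x38 x1=0x84 x2=0x56 x3=0x8e x4=0xbc  N=1 Z=0
after  2: x0=0x38 x1=0xe2 x2=0x56 x3=0x8e x4=0xbc  N=1 Z=0
after  3: x0=0x38 x1=0xe2 x2=0x56 x3=0x38 x4=0xbc  N=0 Z=0
after  4: x0=0xb4 x1=0xe2 x2=0x56 x3=0x38 x4=0xbc  N=1 Z=0
after  5: x0=0xb4 x1=0xe2 x2=0x56 x3=0x38 x4=0x1a  N=0 Z=0
after  6: x0=0xb4 x1=0x84 x2=0x56 x3=0x38 x4=0x1a  N=1 Z=0
-- IRQ taken; context saved, return-PC = 7 --

FLAGS = (N=1, Z=0)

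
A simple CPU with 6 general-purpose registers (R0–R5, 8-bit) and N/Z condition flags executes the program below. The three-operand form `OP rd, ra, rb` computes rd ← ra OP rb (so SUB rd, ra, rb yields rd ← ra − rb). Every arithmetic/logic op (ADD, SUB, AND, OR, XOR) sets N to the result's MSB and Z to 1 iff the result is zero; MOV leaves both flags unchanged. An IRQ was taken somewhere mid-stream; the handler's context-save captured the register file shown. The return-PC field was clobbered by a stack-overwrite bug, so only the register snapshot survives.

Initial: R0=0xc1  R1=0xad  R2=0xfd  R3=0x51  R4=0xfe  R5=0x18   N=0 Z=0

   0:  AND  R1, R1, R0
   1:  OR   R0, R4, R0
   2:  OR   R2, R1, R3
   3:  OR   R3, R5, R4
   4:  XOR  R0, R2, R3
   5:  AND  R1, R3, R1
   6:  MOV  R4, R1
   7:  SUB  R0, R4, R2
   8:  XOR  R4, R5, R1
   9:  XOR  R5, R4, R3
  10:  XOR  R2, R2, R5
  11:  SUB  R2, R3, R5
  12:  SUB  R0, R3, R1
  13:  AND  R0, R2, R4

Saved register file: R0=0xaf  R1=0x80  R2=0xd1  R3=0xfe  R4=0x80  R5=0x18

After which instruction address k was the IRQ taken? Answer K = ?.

after  0: R0=0xc1 R1=0x81 R2=0xfd R3=0x51 R4=0xfe R5=0x18  N=1 Z=0
after  1: R0=0xff R1=0x81 R2=0xfd R3=0x51 R4=0xfe R5=0x18  N=1 Z=0
after  2: R0=0xff R1=0x81 R2=0xd1 R3=0x51 R4=0xfe R5=0x18  N=1 Z=0
after  3: R0=0xff R1=0x81 R2=0xd1 R3=0xfe R4=0xfe R5=0x18  N=1 Z=0
after  4: R0=0x2f R1=0x81 R2=0xd1 R3=0xfe R4=0xfe R5=0x18  N=0 Z=0
after  5: R0=0x2f R1=0x80 R2=0xd1 R3=0xfe R4=0xfe R5=0x18  N=1 Z=0
after  6: R0=0x2f R1=0x80 R2=0xd1 R3=0xfe R4=0x80 R5=0x18  N=1 Z=0
after  7: R0=0xaf R1=0x80 R2=0xd1 R3=0xfe R4=0x80 R5=0x18  N=1 Z=0
-- IRQ taken; context saved, return-PC = 8 --

K = 7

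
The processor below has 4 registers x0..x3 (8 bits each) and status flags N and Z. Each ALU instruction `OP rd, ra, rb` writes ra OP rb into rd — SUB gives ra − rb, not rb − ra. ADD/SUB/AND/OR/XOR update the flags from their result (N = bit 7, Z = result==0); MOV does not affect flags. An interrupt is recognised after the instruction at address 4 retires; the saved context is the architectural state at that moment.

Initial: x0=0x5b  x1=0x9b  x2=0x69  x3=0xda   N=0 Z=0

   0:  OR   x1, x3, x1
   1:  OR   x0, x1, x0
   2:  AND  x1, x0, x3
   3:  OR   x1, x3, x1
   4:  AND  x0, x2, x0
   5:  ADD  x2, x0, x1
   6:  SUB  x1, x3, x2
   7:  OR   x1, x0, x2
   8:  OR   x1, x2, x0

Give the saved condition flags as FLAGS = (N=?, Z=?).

after  0: x0=0x5b x1=0xdb x2=0x69 x3=0xda  N=1 Z=0
after  1: x0=0xdb x1=0xdb x2=0x69 x3=0xda  N=1 Z=0
after  2: x0=0xdb x1=0xda x2=0x69 x3=0xda  N=1 Z=0
after  3: x0=0xdb x1=0xda x2=0x69 x3=0xda  N=1 Z=0
after  4: x0=0x49 x1=0xda x2=0x69 x3=0xda  N=0 Z=0
-- IRQ taken; context saved, return-PC = 5 --

FLAGS = (N=0, Z=0)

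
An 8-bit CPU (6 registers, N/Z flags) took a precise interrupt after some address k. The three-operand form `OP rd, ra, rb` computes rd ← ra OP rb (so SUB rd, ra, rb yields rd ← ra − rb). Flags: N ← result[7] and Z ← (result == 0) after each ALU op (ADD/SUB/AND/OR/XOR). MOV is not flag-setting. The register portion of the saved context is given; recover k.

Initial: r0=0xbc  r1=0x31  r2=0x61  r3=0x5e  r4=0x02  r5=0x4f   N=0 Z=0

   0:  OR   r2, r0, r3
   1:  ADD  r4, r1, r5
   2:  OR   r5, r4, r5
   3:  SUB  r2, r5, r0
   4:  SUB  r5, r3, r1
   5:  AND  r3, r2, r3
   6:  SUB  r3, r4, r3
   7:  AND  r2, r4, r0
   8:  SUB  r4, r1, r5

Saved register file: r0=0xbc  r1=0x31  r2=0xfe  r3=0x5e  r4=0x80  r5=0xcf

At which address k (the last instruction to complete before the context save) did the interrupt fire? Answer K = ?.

K = 2

after  0: r0=0xbc r1=0x31 r2=0xfe r3=0x5e r4=0x02 r5=0x4f  N=1 Z=0
after  1: r0=0xbc r1=0x31 r2=0xfe r3=0x5e r4=0x80 r5=0x4f  N=1 Z=0
after  2: r0=0xbc r1=0x31 r2=0xfe r3=0x5e r4=0x80 r5=0xcf  N=1 Z=0
-- IRQ taken; context saved, return-PC = 3 --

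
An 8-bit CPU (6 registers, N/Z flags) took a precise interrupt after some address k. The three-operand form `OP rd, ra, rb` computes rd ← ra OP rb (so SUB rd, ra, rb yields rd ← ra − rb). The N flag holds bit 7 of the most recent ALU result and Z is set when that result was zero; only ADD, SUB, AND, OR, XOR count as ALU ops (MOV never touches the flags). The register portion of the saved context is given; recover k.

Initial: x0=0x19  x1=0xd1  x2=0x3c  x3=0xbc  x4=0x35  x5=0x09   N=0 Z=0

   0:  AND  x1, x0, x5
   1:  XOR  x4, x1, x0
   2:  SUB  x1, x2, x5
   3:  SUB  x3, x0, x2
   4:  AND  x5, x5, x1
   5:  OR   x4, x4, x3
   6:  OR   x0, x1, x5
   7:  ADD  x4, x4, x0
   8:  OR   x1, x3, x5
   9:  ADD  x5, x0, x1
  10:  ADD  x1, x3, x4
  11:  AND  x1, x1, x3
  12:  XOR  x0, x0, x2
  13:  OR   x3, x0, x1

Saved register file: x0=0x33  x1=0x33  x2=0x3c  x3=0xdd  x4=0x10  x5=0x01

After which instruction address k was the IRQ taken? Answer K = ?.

K = 7

after  0: x0=0x19 x1=0x09 x2=0x3c x3=0xbc x4=0x35 x5=0x09  N=0 Z=0
after  1: x0=0x19 x1=0x09 x2=0x3c x3=0xbc x4=0x10 x5=0x09  N=0 Z=0
after  2: x0=0x19 x1=0x33 x2=0x3c x3=0xbc x4=0x10 x5=0x09  N=0 Z=0
after  3: x0=0x19 x1=0x33 x2=0x3c x3=0xdd x4=0x10 x5=0x09  N=1 Z=0
after  4: x0=0x19 x1=0x33 x2=0x3c x3=0xdd x4=0x10 x5=0x01  N=0 Z=0
after  5: x0=0x19 x1=0x33 x2=0x3c x3=0xdd x4=0xdd x5=0x01  N=1 Z=0
after  6: x0=0x33 x1=0x33 x2=0x3c x3=0xdd x4=0xdd x5=0x01  N=0 Z=0
after  7: x0=0x33 x1=0x33 x2=0x3c x3=0xdd x4=0x10 x5=0x01  N=0 Z=0
-- IRQ taken; context saved, return-PC = 8 --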